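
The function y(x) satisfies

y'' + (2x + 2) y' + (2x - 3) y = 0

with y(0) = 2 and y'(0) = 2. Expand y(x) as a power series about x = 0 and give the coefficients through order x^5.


Ansatz: y(x) = sum_{n>=0} a_n x^n, so y'(x) = sum_{n>=1} n a_n x^(n-1) and y''(x) = sum_{n>=2} n(n-1) a_n x^(n-2).
Substitute into P(x) y'' + Q(x) y' + R(x) y = 0 with P(x) = 1, Q(x) = 2x + 2, R(x) = 2x - 3, and match powers of x.
Initial conditions: a_0 = 2, a_1 = 2.
Setting the coefficient of each power of x to zero and solving order by order (substituting the coefficients already found):
  x^0: 2 a_2 + 2 a_1 - 3 a_0 = 0  ->  2 a_2 = -2 a_1 + 3 a_0 = 2  ->  a_2 = 1
  x^1: 6 a_3 + 4 a_2 - a_1 + 2 a_0 = 0  ->  6 a_3 = -4 a_2 + a_1 - 2 a_0 = -6  ->  a_3 = -1
  x^2: 12 a_4 + 6 a_3 + a_2 + 2 a_1 = 0  ->  12 a_4 = -6 a_3 - a_2 - 2 a_1 = 1  ->  a_4 = 1/12
  x^3: 20 a_5 + 8 a_4 + 3 a_3 + 2 a_2 = 0  ->  20 a_5 = -8 a_4 - 3 a_3 - 2 a_2 = 1/3  ->  a_5 = 1/60
Truncated series: y(x) = 2 + 2 x + x^2 - x^3 + (1/12) x^4 + (1/60) x^5 + O(x^6).

a_0 = 2; a_1 = 2; a_2 = 1; a_3 = -1; a_4 = 1/12; a_5 = 1/60


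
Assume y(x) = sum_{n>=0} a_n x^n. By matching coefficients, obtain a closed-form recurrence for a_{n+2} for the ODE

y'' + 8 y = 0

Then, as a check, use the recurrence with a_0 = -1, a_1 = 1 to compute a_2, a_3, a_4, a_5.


Substitute y = sum_n a_n x^n into y'' + (const) y = 0.
y''(x) = sum_{n>=0} (n+2)(n+1) a_{n+2} x^n.
The ODE becomes sum_n [(n+2)(n+1) a_{n+2} + 8 a_n] x^n = 0.
Setting each coefficient to zero gives the recurrence:
  (n+2)(n+1) a_{n+2} + 8 a_n = 0,
  a_{n+2} = -8 / ((n+1)(n+2)) a_n.

Check with a_0 = -1, a_1 = 1 (apply the recurrence for n = 0, 1, 2, 3): a_0 = -1, a_1 = 1, a_2 = 4, a_3 = -4/3, a_4 = -8/3, a_5 = 8/15.

a_{n+2} = -8/((n+1)(n+2)) * a_n; check: a_0 = -1, a_1 = 1, a_2 = 4, a_3 = -4/3, a_4 = -8/3, a_5 = 8/15


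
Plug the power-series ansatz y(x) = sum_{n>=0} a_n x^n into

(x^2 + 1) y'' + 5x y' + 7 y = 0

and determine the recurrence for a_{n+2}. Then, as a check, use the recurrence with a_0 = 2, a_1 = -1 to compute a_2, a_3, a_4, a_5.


Substitute y = sum_n a_n x^n.
(1 + 1 x^2) y'' contributes (n+2)(n+1) a_{n+2} + n(n-1) a_n at x^n.
5 x y'(x) contributes 5 n a_n at x^n.
7 y(x) contributes 7 a_n at x^n.
Matching x^n: (n+2)(n+1) a_{n+2} + (n(n-1) + 5 n + 7) a_n = 0.
Thus a_{n+2} = (-n(n-1) - 5 n - 7) / ((n+1)(n+2)) * a_n.

Check with a_0 = 2, a_1 = -1 (apply the recurrence for n = 0, 1, 2, 3): a_0 = 2, a_1 = -1, a_2 = -7, a_3 = 2, a_4 = 133/12, a_5 = -14/5.

a_(n+2) = (-n(n-1) - 5 n - 7) / ((n+1)(n+2)) * a_n; check: a_0 = 2, a_1 = -1, a_2 = -7, a_3 = 2, a_4 = 133/12, a_5 = -14/5


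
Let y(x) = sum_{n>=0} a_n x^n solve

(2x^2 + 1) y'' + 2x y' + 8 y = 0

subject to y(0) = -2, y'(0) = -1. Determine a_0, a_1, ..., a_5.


Ansatz: y(x) = sum_{n>=0} a_n x^n, so y'(x) = sum_{n>=1} n a_n x^(n-1) and y''(x) = sum_{n>=2} n(n-1) a_n x^(n-2).
Substitute into P(x) y'' + Q(x) y' + R(x) y = 0 with P(x) = 2x^2 + 1, Q(x) = 2x, R(x) = 8, and match powers of x.
Initial conditions: a_0 = -2, a_1 = -1.
Setting the coefficient of each power of x to zero and solving order by order (substituting the coefficients already found):
  x^0: 2 a_2 + 8 a_0 = 0  ->  2 a_2 = -8 a_0 = 16  ->  a_2 = 8
  x^1: 6 a_3 + 10 a_1 = 0  ->  6 a_3 = -10 a_1 = 10  ->  a_3 = 5/3
  x^2: 12 a_4 + 16 a_2 = 0  ->  12 a_4 = -16 a_2 = -128  ->  a_4 = -32/3
  x^3: 20 a_5 + 26 a_3 = 0  ->  20 a_5 = -26 a_3 = -130/3  ->  a_5 = -13/6
Truncated series: y(x) = -2 - x + 8 x^2 + (5/3) x^3 - (32/3) x^4 - (13/6) x^5 + O(x^6).

a_0 = -2; a_1 = -1; a_2 = 8; a_3 = 5/3; a_4 = -32/3; a_5 = -13/6


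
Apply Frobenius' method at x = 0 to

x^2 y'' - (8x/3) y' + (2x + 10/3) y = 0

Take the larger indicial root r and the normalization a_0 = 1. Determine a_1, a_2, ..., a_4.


Write in Frobenius form y'' + (p(x)/x) y' + (q(x)/x^2) y = 0:
  p(x) = -8/3,  q(x) = 2x + 10/3.
Indicial equation: r(r-1) + (-8/3) r + (10/3) = 0 -> roots r_1 = 2, r_2 = 5/3.
Take r = r_1 = 2. Let y(x) = x^r sum_{n>=0} a_n x^n with a_0 = 1.
Substitute y = x^r sum a_n x^n and match x^{r+n}. The recurrence is
  D(n) a_n + 2 a_{n-1} = 0,  where D(n) = (r+n)(r+n-1) + (-8/3)(r+n) + (10/3).
  a_n = -2 / D(n) * a_{n-1}.
Since the indicial polynomial factors as (r - r_1)(r - r_2), D(n) = (r_1 + n - r_1)(r_1 + n - r_2) = n(n + 1/3).
Evaluating step by step (a_0 = 1):
  n = 1: D(1) = 1(1 + 1/3) = 4/3; numerator = -2(1) = -2; a_1 = (-2)/(4/3) = -3/2
  n = 2: D(2) = 2(2 + 1/3) = 14/3; numerator = -2(-3/2) = 3; a_2 = (3)/(14/3) = 9/14
  n = 3: D(3) = 3(3 + 1/3) = 10; numerator = -2(9/14) = -9/7; a_3 = (-9/7)/(10) = -9/70
  n = 4: D(4) = 4(4 + 1/3) = 52/3; numerator = -2(-9/70) = 9/35; a_4 = (9/35)/(52/3) = 27/1820

r = 2; a_0 = 1; a_1 = -3/2; a_2 = 9/14; a_3 = -9/70; a_4 = 27/1820


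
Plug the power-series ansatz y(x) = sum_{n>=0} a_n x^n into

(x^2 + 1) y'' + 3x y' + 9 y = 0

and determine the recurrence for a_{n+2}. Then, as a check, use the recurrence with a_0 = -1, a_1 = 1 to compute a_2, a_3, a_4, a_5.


Substitute y = sum_n a_n x^n.
(1 + 1 x^2) y'' contributes (n+2)(n+1) a_{n+2} + n(n-1) a_n at x^n.
3 x y'(x) contributes 3 n a_n at x^n.
9 y(x) contributes 9 a_n at x^n.
Matching x^n: (n+2)(n+1) a_{n+2} + (n(n-1) + 3 n + 9) a_n = 0.
Thus a_{n+2} = (-n(n-1) - 3 n - 9) / ((n+1)(n+2)) * a_n.

Check with a_0 = -1, a_1 = 1 (apply the recurrence for n = 0, 1, 2, 3): a_0 = -1, a_1 = 1, a_2 = 9/2, a_3 = -2, a_4 = -51/8, a_5 = 12/5.

a_(n+2) = (-n(n-1) - 3 n - 9) / ((n+1)(n+2)) * a_n; check: a_0 = -1, a_1 = 1, a_2 = 9/2, a_3 = -2, a_4 = -51/8, a_5 = 12/5


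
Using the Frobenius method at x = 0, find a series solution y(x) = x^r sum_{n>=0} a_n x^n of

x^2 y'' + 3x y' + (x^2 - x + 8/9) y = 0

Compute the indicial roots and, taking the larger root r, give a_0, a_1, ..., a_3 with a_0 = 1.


Write in Frobenius form y'' + (p(x)/x) y' + (q(x)/x^2) y = 0:
  p(x) = 3,  q(x) = x^2 - x + 8/9.
Indicial equation: r(r-1) + (3) r + (8/9) = 0 -> roots r_1 = -2/3, r_2 = -4/3.
Take r = r_1 = -2/3. Let y(x) = x^r sum_{n>=0} a_n x^n with a_0 = 1.
Substitute y = x^r sum a_n x^n and match x^{r+n}. The recurrence is
  D(n) a_n - 1 a_{n-1} + 1 a_{n-2} = 0,  where D(n) = (r+n)(r+n-1) + (3)(r+n) + (8/9).
  a_n = [1 a_{n-1} - 1 a_{n-2}] / D(n).
Since the indicial polynomial factors as (r - r_1)(r - r_2), D(n) = (r_1 + n - r_1)(r_1 + n - r_2) = n(n + 2/3).
Evaluating step by step (a_0 = 1):
  n = 1: D(1) = 1(1 + 2/3) = 5/3; numerator = 1(1) = 1; a_1 = (1)/(5/3) = 3/5
  n = 2: D(2) = 2(2 + 2/3) = 16/3; numerator = 1(3/5) - 1(1) = -2/5; a_2 = (-2/5)/(16/3) = -3/40
  n = 3: D(3) = 3(3 + 2/3) = 11; numerator = 1(-3/40) - 1(3/5) = -27/40; a_3 = (-27/40)/(11) = -27/440

r = -2/3; a_0 = 1; a_1 = 3/5; a_2 = -3/40; a_3 = -27/440


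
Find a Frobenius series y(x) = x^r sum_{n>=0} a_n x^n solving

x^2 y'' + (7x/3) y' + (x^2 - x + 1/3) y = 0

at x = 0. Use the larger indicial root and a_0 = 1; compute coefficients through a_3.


Write in Frobenius form y'' + (p(x)/x) y' + (q(x)/x^2) y = 0:
  p(x) = 7/3,  q(x) = x^2 - x + 1/3.
Indicial equation: r(r-1) + (7/3) r + (1/3) = 0 -> roots r_1 = -1/3, r_2 = -1.
Take r = r_1 = -1/3. Let y(x) = x^r sum_{n>=0} a_n x^n with a_0 = 1.
Substitute y = x^r sum a_n x^n and match x^{r+n}. The recurrence is
  D(n) a_n - 1 a_{n-1} + 1 a_{n-2} = 0,  where D(n) = (r+n)(r+n-1) + (7/3)(r+n) + (1/3).
  a_n = [1 a_{n-1} - 1 a_{n-2}] / D(n).
Since the indicial polynomial factors as (r - r_1)(r - r_2), D(n) = (r_1 + n - r_1)(r_1 + n - r_2) = n(n + 2/3).
Evaluating step by step (a_0 = 1):
  n = 1: D(1) = 1(1 + 2/3) = 5/3; numerator = 1(1) = 1; a_1 = (1)/(5/3) = 3/5
  n = 2: D(2) = 2(2 + 2/3) = 16/3; numerator = 1(3/5) - 1(1) = -2/5; a_2 = (-2/5)/(16/3) = -3/40
  n = 3: D(3) = 3(3 + 2/3) = 11; numerator = 1(-3/40) - 1(3/5) = -27/40; a_3 = (-27/40)/(11) = -27/440

r = -1/3; a_0 = 1; a_1 = 3/5; a_2 = -3/40; a_3 = -27/440


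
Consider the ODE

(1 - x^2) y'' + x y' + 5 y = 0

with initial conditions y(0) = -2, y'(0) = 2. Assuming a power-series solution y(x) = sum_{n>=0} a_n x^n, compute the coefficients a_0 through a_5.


Ansatz: y(x) = sum_{n>=0} a_n x^n, so y'(x) = sum_{n>=1} n a_n x^(n-1) and y''(x) = sum_{n>=2} n(n-1) a_n x^(n-2).
Substitute into P(x) y'' + Q(x) y' + R(x) y = 0 with P(x) = 1 - x^2, Q(x) = x, R(x) = 5, and match powers of x.
Initial conditions: a_0 = -2, a_1 = 2.
Setting the coefficient of each power of x to zero and solving order by order (substituting the coefficients already found):
  x^0: 2 a_2 + 5 a_0 = 0  ->  2 a_2 = -5 a_0 = 10  ->  a_2 = 5
  x^1: 6 a_3 + 6 a_1 = 0  ->  6 a_3 = -6 a_1 = -12  ->  a_3 = -2
  x^2: 12 a_4 + 5 a_2 = 0  ->  12 a_4 = -5 a_2 = -25  ->  a_4 = -25/12
  x^3: 20 a_5 + 2 a_3 = 0  ->  20 a_5 = -2 a_3 = 4  ->  a_5 = 1/5
Truncated series: y(x) = -2 + 2 x + 5 x^2 - 2 x^3 - (25/12) x^4 + (1/5) x^5 + O(x^6).

a_0 = -2; a_1 = 2; a_2 = 5; a_3 = -2; a_4 = -25/12; a_5 = 1/5


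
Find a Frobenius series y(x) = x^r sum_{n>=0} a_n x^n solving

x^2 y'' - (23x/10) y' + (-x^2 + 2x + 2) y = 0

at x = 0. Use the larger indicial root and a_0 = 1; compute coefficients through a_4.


Write in Frobenius form y'' + (p(x)/x) y' + (q(x)/x^2) y = 0:
  p(x) = -23/10,  q(x) = -x^2 + 2x + 2.
Indicial equation: r(r-1) + (-23/10) r + (2) = 0 -> roots r_1 = 5/2, r_2 = 4/5.
Take r = r_1 = 5/2. Let y(x) = x^r sum_{n>=0} a_n x^n with a_0 = 1.
Substitute y = x^r sum a_n x^n and match x^{r+n}. The recurrence is
  D(n) a_n + 2 a_{n-1} - 1 a_{n-2} = 0,  where D(n) = (r+n)(r+n-1) + (-23/10)(r+n) + (2).
  a_n = [-2 a_{n-1} + 1 a_{n-2}] / D(n).
Since the indicial polynomial factors as (r - r_1)(r - r_2), D(n) = (r_1 + n - r_1)(r_1 + n - r_2) = n(n + 17/10).
Evaluating step by step (a_0 = 1):
  n = 1: D(1) = 1(1 + 17/10) = 27/10; numerator = -2(1) = -2; a_1 = (-2)/(27/10) = -20/27
  n = 2: D(2) = 2(2 + 17/10) = 37/5; numerator = -2(-20/27) + 1(1) = 67/27; a_2 = (67/27)/(37/5) = 335/999
  n = 3: D(3) = 3(3 + 17/10) = 141/10; numerator = -2(335/999) + 1(-20/27) = -470/333; a_3 = (-470/333)/(141/10) = -100/999
  n = 4: D(4) = 4(4 + 17/10) = 114/5; numerator = -2(-100/999) + 1(335/999) = 535/999; a_4 = (535/999)/(114/5) = 2675/113886

r = 5/2; a_0 = 1; a_1 = -20/27; a_2 = 335/999; a_3 = -100/999; a_4 = 2675/113886


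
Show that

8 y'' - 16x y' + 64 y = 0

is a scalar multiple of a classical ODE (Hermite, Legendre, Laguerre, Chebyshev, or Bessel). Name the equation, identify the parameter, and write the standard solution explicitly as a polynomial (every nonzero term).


All three coefficients share the factor 8; dividing through by 8 gives  y'' - 2x y' + 8 y = 0.
This matches the Hermite equation y'' - 2x y' + 2n y = 0 with 2n = 8, so n = 4; the polynomial solution is H_4(x).
With y = sum_k a_k x^k, matching x^k gives (k+2)(k+1) a_{k+2} = 2(k - n) a_k = 2(k - 4) a_k. The right side vanishes at k = 4, so the series with the parity of 4 terminates at degree 4.
Standard normalization: leading coefficient of H_n is 2^n, so a_4 = 2^4 = 16. Work downward with a_k = (k+1)(k+2) a_{k+2} / (2(k - n)):
  a_2 = (3)(4)(16) / (2(2 - 4)) = 192/(-4) = -48
  a_0 = (1)(2)(-48) / (2(0 - 4)) = -96/(-8) = 12
Hence H_4(x) = 16 x^4 - 48 x^2 + 12.

H_4(x); series = 16 x^4 - 48 x^2 + 12


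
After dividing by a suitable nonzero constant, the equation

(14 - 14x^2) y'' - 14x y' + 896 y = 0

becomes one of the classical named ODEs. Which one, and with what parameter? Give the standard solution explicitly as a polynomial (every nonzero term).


All three coefficients share the factor 14; dividing through by 14 gives  (1 - x^2) y'' - x y' + 64 y = 0.
This matches the Chebyshev equation (1 - x^2) y'' - x y' + n^2 y = 0 (note the -x y' term, not -2x y') with n^2 = 64, so n = 8; the polynomial solution is T_8(x).
With y = sum_k a_k x^k, matching x^k gives (k+2)(k+1) a_{k+2} = (k^2 - n^2) a_k = (k - 8)(k + 8) a_k. The right side vanishes at k = 8, so the series with the parity of 8 terminates at degree 8.
Standard normalization: leading coefficient of T_n is 2^(n-1), so a_8 = 2^7 = 128. Work downward with a_k = (k+1)(k+2) a_{k+2} / ((k - 8)(k + 8)):
  a_6 = (7)(8)(128) / ((6 - 8)(6 + 8)) = 7168/(-28) = -256
  a_4 = (5)(6)(-256) / ((4 - 8)(4 + 8)) = -7680/(-48) = 160
  a_2 = (3)(4)(160) / ((2 - 8)(2 + 8)) = 1920/(-60) = -32
  a_0 = (1)(2)(-32) / ((0 - 8)(0 + 8)) = -64/(-64) = 1
Hence T_8(x) = 128 x^8 - 256 x^6 + 160 x^4 - 32 x^2 + 1.

T_8(x); series = 128 x^8 - 256 x^6 + 160 x^4 - 32 x^2 + 1


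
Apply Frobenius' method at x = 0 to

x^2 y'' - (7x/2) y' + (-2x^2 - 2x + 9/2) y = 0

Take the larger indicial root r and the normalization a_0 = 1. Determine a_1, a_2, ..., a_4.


Write in Frobenius form y'' + (p(x)/x) y' + (q(x)/x^2) y = 0:
  p(x) = -7/2,  q(x) = -2x^2 - 2x + 9/2.
Indicial equation: r(r-1) + (-7/2) r + (9/2) = 0 -> roots r_1 = 3, r_2 = 3/2.
Take r = r_1 = 3. Let y(x) = x^r sum_{n>=0} a_n x^n with a_0 = 1.
Substitute y = x^r sum a_n x^n and match x^{r+n}. The recurrence is
  D(n) a_n - 2 a_{n-1} - 2 a_{n-2} = 0,  where D(n) = (r+n)(r+n-1) + (-7/2)(r+n) + (9/2).
  a_n = [2 a_{n-1} + 2 a_{n-2}] / D(n).
Since the indicial polynomial factors as (r - r_1)(r - r_2), D(n) = (r_1 + n - r_1)(r_1 + n - r_2) = n(n + 3/2).
Evaluating step by step (a_0 = 1):
  n = 1: D(1) = 1(1 + 3/2) = 5/2; numerator = 2(1) = 2; a_1 = (2)/(5/2) = 4/5
  n = 2: D(2) = 2(2 + 3/2) = 7; numerator = 2(4/5) + 2(1) = 18/5; a_2 = (18/5)/(7) = 18/35
  n = 3: D(3) = 3(3 + 3/2) = 27/2; numerator = 2(18/35) + 2(4/5) = 92/35; a_3 = (92/35)/(27/2) = 184/945
  n = 4: D(4) = 4(4 + 3/2) = 22; numerator = 2(184/945) + 2(18/35) = 268/189; a_4 = (268/189)/(22) = 134/2079

r = 3; a_0 = 1; a_1 = 4/5; a_2 = 18/35; a_3 = 184/945; a_4 = 134/2079


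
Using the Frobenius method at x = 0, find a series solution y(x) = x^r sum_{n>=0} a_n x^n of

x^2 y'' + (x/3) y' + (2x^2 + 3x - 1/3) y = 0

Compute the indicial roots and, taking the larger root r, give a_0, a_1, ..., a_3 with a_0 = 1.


Write in Frobenius form y'' + (p(x)/x) y' + (q(x)/x^2) y = 0:
  p(x) = 1/3,  q(x) = 2x^2 + 3x - 1/3.
Indicial equation: r(r-1) + (1/3) r + (-1/3) = 0 -> roots r_1 = 1, r_2 = -1/3.
Take r = r_1 = 1. Let y(x) = x^r sum_{n>=0} a_n x^n with a_0 = 1.
Substitute y = x^r sum a_n x^n and match x^{r+n}. The recurrence is
  D(n) a_n + 3 a_{n-1} + 2 a_{n-2} = 0,  where D(n) = (r+n)(r+n-1) + (1/3)(r+n) + (-1/3).
  a_n = [-3 a_{n-1} - 2 a_{n-2}] / D(n).
Since the indicial polynomial factors as (r - r_1)(r - r_2), D(n) = (r_1 + n - r_1)(r_1 + n - r_2) = n(n + 4/3).
Evaluating step by step (a_0 = 1):
  n = 1: D(1) = 1(1 + 4/3) = 7/3; numerator = -3(1) = -3; a_1 = (-3)/(7/3) = -9/7
  n = 2: D(2) = 2(2 + 4/3) = 20/3; numerator = -3(-9/7) - 2(1) = 13/7; a_2 = (13/7)/(20/3) = 39/140
  n = 3: D(3) = 3(3 + 4/3) = 13; numerator = -3(39/140) - 2(-9/7) = 243/140; a_3 = (243/140)/(13) = 243/1820

r = 1; a_0 = 1; a_1 = -9/7; a_2 = 39/140; a_3 = 243/1820


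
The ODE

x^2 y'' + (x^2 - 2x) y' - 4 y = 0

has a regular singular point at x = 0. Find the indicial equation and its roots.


Divide by x^2 to reach normal form y'' + P_1(x) y' + P_2(x) y = 0 with P_1(x) = 1 - 2/x and P_2(x) = -4/x^2.
x = 0 is a singular point because the y'-coefficient 1 - 2/x has a pole at x = 0 and the y-coefficient -4/x^2 has a pole at x = 0.
It is a regular singular point because x P_1(x) = p(x) = x - 2 and x^2 P_2(x) = q(x) = -4 are polynomials, hence analytic at x = 0.
p(0) = -2,  q(0) = -4.
Indicial equation: r(r-1) + p(0) r + q(0) = 0, i.e. r^2 + (p(0) - 1) r + q(0) = 0, i.e. r^2 - 3 r - 4 = 0.
Discriminant: (-3)^2 - 4(-4) = 25, so r = (3 ± 5)/2.
Solving: r_1 = 4, r_2 = -1.

indicial: r^2 - 3 r - 4 = 0; roots r_1 = 4, r_2 = -1


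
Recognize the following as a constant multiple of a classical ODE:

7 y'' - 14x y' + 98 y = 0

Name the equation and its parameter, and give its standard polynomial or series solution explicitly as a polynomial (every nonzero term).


All three coefficients share the factor 7; dividing through by 7 gives  y'' - 2x y' + 14 y = 0.
This matches the Hermite equation y'' - 2x y' + 2n y = 0 with 2n = 14, so n = 7; the polynomial solution is H_7(x).
With y = sum_k a_k x^k, matching x^k gives (k+2)(k+1) a_{k+2} = 2(k - n) a_k = 2(k - 7) a_k. The right side vanishes at k = 7, so the series with the parity of 7 terminates at degree 7.
Standard normalization: leading coefficient of H_n is 2^n, so a_7 = 2^7 = 128. Work downward with a_k = (k+1)(k+2) a_{k+2} / (2(k - n)):
  a_5 = (6)(7)(128) / (2(5 - 7)) = 5376/(-4) = -1344
  a_3 = (4)(5)(-1344) / (2(3 - 7)) = -26880/(-8) = 3360
  a_1 = (2)(3)(3360) / (2(1 - 7)) = 20160/(-12) = -1680
Hence H_7(x) = 128 x^7 - 1344 x^5 + 3360 x^3 - 1680 x.

H_7(x); series = 128 x^7 - 1344 x^5 + 3360 x^3 - 1680 x


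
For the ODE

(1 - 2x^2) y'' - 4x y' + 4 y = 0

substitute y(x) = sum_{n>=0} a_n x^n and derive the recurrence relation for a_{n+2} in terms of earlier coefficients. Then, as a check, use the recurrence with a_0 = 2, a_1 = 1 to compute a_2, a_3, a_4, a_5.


Substitute y = sum_n a_n x^n.
(1 - 2 x^2) y'' contributes (n+2)(n+1) a_{n+2} - 2 n(n-1) a_n at x^n.
-4 x y'(x) contributes -4 n a_n at x^n.
4 y(x) contributes 4 a_n at x^n.
Matching x^n: (n+2)(n+1) a_{n+2} + (-2 n(n-1) - 4 n + 4) a_n = 0.
Thus a_{n+2} = (2 n(n-1) + 4 n - 4) / ((n+1)(n+2)) * a_n.

Check with a_0 = 2, a_1 = 1 (apply the recurrence for n = 0, 1, 2, 3): a_0 = 2, a_1 = 1, a_2 = -4, a_3 = 0, a_4 = -8/3, a_5 = 0.

a_(n+2) = (2 n(n-1) + 4 n - 4) / ((n+1)(n+2)) * a_n; check: a_0 = 2, a_1 = 1, a_2 = -4, a_3 = 0, a_4 = -8/3, a_5 = 0


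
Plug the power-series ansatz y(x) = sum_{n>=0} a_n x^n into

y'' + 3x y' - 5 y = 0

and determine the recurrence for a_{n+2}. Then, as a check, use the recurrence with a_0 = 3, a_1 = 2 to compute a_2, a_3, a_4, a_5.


Substitute y = sum_n a_n x^n.
y''(x) has coefficient (n+2)(n+1) a_{n+2} at x^n;
3 x y'(x) has coefficient 3 n a_n at x^n (shift);
-5 y(x) has coefficient -5 a_n at x^n.
Matching x^n: (n+2)(n+1) a_{n+2} + (3n - 5) a_n = 0.
Thus a_{n+2} = (-3n + 5) / ((n+1)(n+2)) * a_n.

Check with a_0 = 3, a_1 = 2 (apply the recurrence for n = 0, 1, 2, 3): a_0 = 3, a_1 = 2, a_2 = 15/2, a_3 = 2/3, a_4 = -5/8, a_5 = -2/15.

a_(n+2) = (-3n + 5) / ((n+1)(n+2)) * a_n; check: a_0 = 3, a_1 = 2, a_2 = 15/2, a_3 = 2/3, a_4 = -5/8, a_5 = -2/15


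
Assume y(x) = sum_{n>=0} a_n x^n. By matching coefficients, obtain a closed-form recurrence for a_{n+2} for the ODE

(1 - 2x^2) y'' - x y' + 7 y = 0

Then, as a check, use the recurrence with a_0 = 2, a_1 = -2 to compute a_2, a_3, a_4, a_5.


Substitute y = sum_n a_n x^n.
(1 - 2 x^2) y'' contributes (n+2)(n+1) a_{n+2} - 2 n(n-1) a_n at x^n.
-x y'(x) contributes -n a_n at x^n.
7 y(x) contributes 7 a_n at x^n.
Matching x^n: (n+2)(n+1) a_{n+2} + (-2 n(n-1) - n + 7) a_n = 0.
Thus a_{n+2} = (2 n(n-1) + n - 7) / ((n+1)(n+2)) * a_n.

Check with a_0 = 2, a_1 = -2 (apply the recurrence for n = 0, 1, 2, 3): a_0 = 2, a_1 = -2, a_2 = -7, a_3 = 2, a_4 = 7/12, a_5 = 4/5.

a_(n+2) = (2 n(n-1) + n - 7) / ((n+1)(n+2)) * a_n; check: a_0 = 2, a_1 = -2, a_2 = -7, a_3 = 2, a_4 = 7/12, a_5 = 4/5


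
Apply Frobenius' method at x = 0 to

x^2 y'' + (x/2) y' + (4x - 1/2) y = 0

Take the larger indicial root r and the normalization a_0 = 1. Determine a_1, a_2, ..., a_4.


Write in Frobenius form y'' + (p(x)/x) y' + (q(x)/x^2) y = 0:
  p(x) = 1/2,  q(x) = 4x - 1/2.
Indicial equation: r(r-1) + (1/2) r + (-1/2) = 0 -> roots r_1 = 1, r_2 = -1/2.
Take r = r_1 = 1. Let y(x) = x^r sum_{n>=0} a_n x^n with a_0 = 1.
Substitute y = x^r sum a_n x^n and match x^{r+n}. The recurrence is
  D(n) a_n + 4 a_{n-1} = 0,  where D(n) = (r+n)(r+n-1) + (1/2)(r+n) + (-1/2).
  a_n = -4 / D(n) * a_{n-1}.
Since the indicial polynomial factors as (r - r_1)(r - r_2), D(n) = (r_1 + n - r_1)(r_1 + n - r_2) = n(n + 3/2).
Evaluating step by step (a_0 = 1):
  n = 1: D(1) = 1(1 + 3/2) = 5/2; numerator = -4(1) = -4; a_1 = (-4)/(5/2) = -8/5
  n = 2: D(2) = 2(2 + 3/2) = 7; numerator = -4(-8/5) = 32/5; a_2 = (32/5)/(7) = 32/35
  n = 3: D(3) = 3(3 + 3/2) = 27/2; numerator = -4(32/35) = -128/35; a_3 = (-128/35)/(27/2) = -256/945
  n = 4: D(4) = 4(4 + 3/2) = 22; numerator = -4(-256/945) = 1024/945; a_4 = (1024/945)/(22) = 512/10395

r = 1; a_0 = 1; a_1 = -8/5; a_2 = 32/35; a_3 = -256/945; a_4 = 512/10395


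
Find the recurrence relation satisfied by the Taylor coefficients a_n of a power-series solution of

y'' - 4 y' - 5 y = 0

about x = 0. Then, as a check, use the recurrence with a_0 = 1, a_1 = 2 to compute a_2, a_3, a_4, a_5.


Substitute y = sum_n a_n x^n.
y''(x) has coefficient (n+2)(n+1) a_{n+2} at x^n;
-4 y'(x) has coefficient -4 (n+1) a_{n+1} at x^n;
-5 y(x) has coefficient -5 a_n at x^n.
Matching x^n: (n+2)(n+1) a_{n+2} - 4 (n+1) a_{n+1} - 5 a_n = 0.
Thus a_{n+2} = [4 (n+1) a_{n+1} + 5 a_n] / ((n+1)(n+2)).

Check with a_0 = 1, a_1 = 2 (apply the recurrence for n = 0, 1, 2, 3): a_0 = 1, a_1 = 2, a_2 = 13/2, a_3 = 31/3, a_4 = 313/24, a_5 = 781/60.

a_(n+2) = [4 (n+1) a_(n+1) + 5 a_n] / ((n+1)(n+2)); check: a_0 = 1, a_1 = 2, a_2 = 13/2, a_3 = 31/3, a_4 = 313/24, a_5 = 781/60


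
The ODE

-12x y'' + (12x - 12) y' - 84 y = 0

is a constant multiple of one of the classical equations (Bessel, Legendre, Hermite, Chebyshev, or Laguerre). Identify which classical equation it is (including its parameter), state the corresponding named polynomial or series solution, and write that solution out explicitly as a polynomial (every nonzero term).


All three coefficients share the factor -12; dividing through by -12 gives  x y'' + (1 - x) y' + 7 y = 0.
This matches the Laguerre equation x y'' + (1 - x) y' + n y = 0 with n = 7; the polynomial solution is L_7(x).
With y = sum_k a_k x^k, matching x^k gives (k+1)k a_{k+1} + (k+1) a_{k+1} - k a_k + n a_k = 0, i.e. (k+1)^2 a_{k+1} = (k - n) a_k = (k - 7) a_k. The right side vanishes at k = 7, so the series terminates at degree 7.
Standard normalization L_n(0) = 1 gives a_0 = 1. Work upward with a_{k+1} = (k - 7) a_k / (k+1)^2:
  a_1 = (0 - 7)(1) / 1^2 = -7/1 = -7
  a_2 = (1 - 7)(-7) / 2^2 = 42/4 = 21/2
  a_3 = (2 - 7)(21/2) / 3^2 = (-105/2)/9 = -35/6
  a_4 = (3 - 7)(-35/6) / 4^2 = (70/3)/16 = 35/24
  a_5 = (4 - 7)(35/24) / 5^2 = (-35/8)/25 = -7/40
  a_6 = (5 - 7)(-7/40) / 6^2 = (7/20)/36 = 7/720
  a_7 = (6 - 7)(7/720) / 7^2 = (-7/720)/49 = -1/5040
Hence L_7(x) = -x^7/5040 + 7 x^6/720 - 7 x^5/40 + 35 x^4/24 - 35 x^3/6 + 21 x^2/2 - 7 x + 1.

L_7(x); series = -x^7/5040 + 7 x^6/720 - 7 x^5/40 + 35 x^4/24 - 35 x^3/6 + 21 x^2/2 - 7 x + 1


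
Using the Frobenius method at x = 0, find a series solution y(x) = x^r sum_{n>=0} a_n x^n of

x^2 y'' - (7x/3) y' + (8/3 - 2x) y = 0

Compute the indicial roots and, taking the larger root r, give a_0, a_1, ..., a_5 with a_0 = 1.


Write in Frobenius form y'' + (p(x)/x) y' + (q(x)/x^2) y = 0:
  p(x) = -7/3,  q(x) = 8/3 - 2x.
Indicial equation: r(r-1) + (-7/3) r + (8/3) = 0 -> roots r_1 = 2, r_2 = 4/3.
Take r = r_1 = 2. Let y(x) = x^r sum_{n>=0} a_n x^n with a_0 = 1.
Substitute y = x^r sum a_n x^n and match x^{r+n}. The recurrence is
  D(n) a_n - 2 a_{n-1} = 0,  where D(n) = (r+n)(r+n-1) + (-7/3)(r+n) + (8/3).
  a_n = 2 / D(n) * a_{n-1}.
Since the indicial polynomial factors as (r - r_1)(r - r_2), D(n) = (r_1 + n - r_1)(r_1 + n - r_2) = n(n + 2/3).
Evaluating step by step (a_0 = 1):
  n = 1: D(1) = 1(1 + 2/3) = 5/3; numerator = 2(1) = 2; a_1 = (2)/(5/3) = 6/5
  n = 2: D(2) = 2(2 + 2/3) = 16/3; numerator = 2(6/5) = 12/5; a_2 = (12/5)/(16/3) = 9/20
  n = 3: D(3) = 3(3 + 2/3) = 11; numerator = 2(9/20) = 9/10; a_3 = (9/10)/(11) = 9/110
  n = 4: D(4) = 4(4 + 2/3) = 56/3; numerator = 2(9/110) = 9/55; a_4 = (9/55)/(56/3) = 27/3080
  n = 5: D(5) = 5(5 + 2/3) = 85/3; numerator = 2(27/3080) = 27/1540; a_5 = (27/1540)/(85/3) = 81/130900

r = 2; a_0 = 1; a_1 = 6/5; a_2 = 9/20; a_3 = 9/110; a_4 = 27/3080; a_5 = 81/130900


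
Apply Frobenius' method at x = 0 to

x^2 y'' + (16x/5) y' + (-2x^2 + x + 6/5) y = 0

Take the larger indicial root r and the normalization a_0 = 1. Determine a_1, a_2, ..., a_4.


Write in Frobenius form y'' + (p(x)/x) y' + (q(x)/x^2) y = 0:
  p(x) = 16/5,  q(x) = -2x^2 + x + 6/5.
Indicial equation: r(r-1) + (16/5) r + (6/5) = 0 -> roots r_1 = -1, r_2 = -6/5.
Take r = r_1 = -1. Let y(x) = x^r sum_{n>=0} a_n x^n with a_0 = 1.
Substitute y = x^r sum a_n x^n and match x^{r+n}. The recurrence is
  D(n) a_n + 1 a_{n-1} - 2 a_{n-2} = 0,  where D(n) = (r+n)(r+n-1) + (16/5)(r+n) + (6/5).
  a_n = [-1 a_{n-1} + 2 a_{n-2}] / D(n).
Since the indicial polynomial factors as (r - r_1)(r - r_2), D(n) = (r_1 + n - r_1)(r_1 + n - r_2) = n(n + 1/5).
Evaluating step by step (a_0 = 1):
  n = 1: D(1) = 1(1 + 1/5) = 6/5; numerator = -1(1) = -1; a_1 = (-1)/(6/5) = -5/6
  n = 2: D(2) = 2(2 + 1/5) = 22/5; numerator = -1(-5/6) + 2(1) = 17/6; a_2 = (17/6)/(22/5) = 85/132
  n = 3: D(3) = 3(3 + 1/5) = 48/5; numerator = -1(85/132) + 2(-5/6) = -305/132; a_3 = (-305/132)/(48/5) = -1525/6336
  n = 4: D(4) = 4(4 + 1/5) = 84/5; numerator = -1(-1525/6336) + 2(85/132) = 9685/6336; a_4 = (9685/6336)/(84/5) = 48425/532224

r = -1; a_0 = 1; a_1 = -5/6; a_2 = 85/132; a_3 = -1525/6336; a_4 = 48425/532224


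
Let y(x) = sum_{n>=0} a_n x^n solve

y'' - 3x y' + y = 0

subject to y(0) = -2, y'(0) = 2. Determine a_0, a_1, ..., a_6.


Ansatz: y(x) = sum_{n>=0} a_n x^n, so y'(x) = sum_{n>=1} n a_n x^(n-1) and y''(x) = sum_{n>=2} n(n-1) a_n x^(n-2).
Substitute into P(x) y'' + Q(x) y' + R(x) y = 0 with P(x) = 1, Q(x) = -3x, R(x) = 1, and match powers of x.
Initial conditions: a_0 = -2, a_1 = 2.
Setting the coefficient of each power of x to zero and solving order by order (substituting the coefficients already found):
  x^0: 2 a_2 + a_0 = 0  ->  2 a_2 = -a_0 = 2  ->  a_2 = 1
  x^1: 6 a_3 - 2 a_1 = 0  ->  6 a_3 = 2 a_1 = 4  ->  a_3 = 2/3
  x^2: 12 a_4 - 5 a_2 = 0  ->  12 a_4 = 5 a_2 = 5  ->  a_4 = 5/12
  x^3: 20 a_5 - 8 a_3 = 0  ->  20 a_5 = 8 a_3 = 16/3  ->  a_5 = 4/15
  x^4: 30 a_6 - 11 a_4 = 0  ->  30 a_6 = 11 a_4 = 55/12  ->  a_6 = 11/72
Truncated series: y(x) = -2 + 2 x + x^2 + (2/3) x^3 + (5/12) x^4 + (4/15) x^5 + (11/72) x^6 + O(x^7).

a_0 = -2; a_1 = 2; a_2 = 1; a_3 = 2/3; a_4 = 5/12; a_5 = 4/15; a_6 = 11/72


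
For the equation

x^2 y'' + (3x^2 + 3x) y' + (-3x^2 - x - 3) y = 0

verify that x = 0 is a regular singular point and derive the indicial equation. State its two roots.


Divide by x^2 to reach normal form y'' + P_1(x) y' + P_2(x) y = 0 with P_1(x) = 3 + 3/x and P_2(x) = -3 - 1/x - 3/x^2.
x = 0 is a singular point because the y'-coefficient 3 + 3/x has a pole at x = 0 and the y-coefficient -3 - 1/x - 3/x^2 has a pole at x = 0.
It is a regular singular point because x P_1(x) = p(x) = 3x + 3 and x^2 P_2(x) = q(x) = -3x^2 - x - 3 are polynomials, hence analytic at x = 0.
p(0) = 3,  q(0) = -3.
Indicial equation: r(r-1) + p(0) r + q(0) = 0, i.e. r^2 + (p(0) - 1) r + q(0) = 0, i.e. r^2 + 2 r - 3 = 0.
Discriminant: (2)^2 - 4(-3) = 16, so r = (-2 ± 4)/2.
Solving: r_1 = 1, r_2 = -3.

indicial: r^2 + 2 r - 3 = 0; roots r_1 = 1, r_2 = -3


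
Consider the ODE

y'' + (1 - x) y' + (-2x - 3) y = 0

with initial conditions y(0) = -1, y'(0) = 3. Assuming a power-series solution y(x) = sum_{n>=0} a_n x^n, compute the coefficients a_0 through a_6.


Ansatz: y(x) = sum_{n>=0} a_n x^n, so y'(x) = sum_{n>=1} n a_n x^(n-1) and y''(x) = sum_{n>=2} n(n-1) a_n x^(n-2).
Substitute into P(x) y'' + Q(x) y' + R(x) y = 0 with P(x) = 1, Q(x) = 1 - x, R(x) = -2x - 3, and match powers of x.
Initial conditions: a_0 = -1, a_1 = 3.
Setting the coefficient of each power of x to zero and solving order by order (substituting the coefficients already found):
  x^0: 2 a_2 + a_1 - 3 a_0 = 0  ->  2 a_2 = -a_1 + 3 a_0 = -6  ->  a_2 = -3
  x^1: 6 a_3 + 2 a_2 - 4 a_1 - 2 a_0 = 0  ->  6 a_3 = -2 a_2 + 4 a_1 + 2 a_0 = 16  ->  a_3 = 8/3
  x^2: 12 a_4 + 3 a_3 - 5 a_2 - 2 a_1 = 0  ->  12 a_4 = -3 a_3 + 5 a_2 + 2 a_1 = -17  ->  a_4 = -17/12
  x^3: 20 a_5 + 4 a_4 - 6 a_3 - 2 a_2 = 0  ->  20 a_5 = -4 a_4 + 6 a_3 + 2 a_2 = 47/3  ->  a_5 = 47/60
  x^4: 30 a_6 + 5 a_5 - 7 a_4 - 2 a_3 = 0  ->  30 a_6 = -5 a_5 + 7 a_4 + 2 a_3 = -17/2  ->  a_6 = -17/60
Truncated series: y(x) = -1 + 3 x - 3 x^2 + (8/3) x^3 - (17/12) x^4 + (47/60) x^5 - (17/60) x^6 + O(x^7).

a_0 = -1; a_1 = 3; a_2 = -3; a_3 = 8/3; a_4 = -17/12; a_5 = 47/60; a_6 = -17/60


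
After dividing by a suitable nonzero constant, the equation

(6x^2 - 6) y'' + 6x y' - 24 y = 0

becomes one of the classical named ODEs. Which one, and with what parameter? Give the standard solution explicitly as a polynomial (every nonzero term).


All three coefficients share the factor -6; dividing through by -6 gives  (1 - x^2) y'' - x y' + 4 y = 0.
This matches the Chebyshev equation (1 - x^2) y'' - x y' + n^2 y = 0 (note the -x y' term, not -2x y') with n^2 = 4, so n = 2; the polynomial solution is T_2(x).
With y = sum_k a_k x^k, matching x^k gives (k+2)(k+1) a_{k+2} = (k^2 - n^2) a_k = (k - 2)(k + 2) a_k. The right side vanishes at k = 2, so the series with the parity of 2 terminates at degree 2.
Standard normalization: leading coefficient of T_n is 2^(n-1), so a_2 = 2^1 = 2. Work downward with a_k = (k+1)(k+2) a_{k+2} / ((k - 2)(k + 2)):
  a_0 = (1)(2)(2) / ((0 - 2)(0 + 2)) = 4/(-4) = -1
Hence T_2(x) = 2 x^2 - 1.

T_2(x); series = 2 x^2 - 1


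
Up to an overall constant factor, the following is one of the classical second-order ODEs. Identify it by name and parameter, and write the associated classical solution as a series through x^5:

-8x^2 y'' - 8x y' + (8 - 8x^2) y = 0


All three coefficients share the factor -8; dividing through by -8 gives  x^2 y'' + x y' + (x^2 - 1) y = 0.
This matches the Bessel equation x^2 y'' + x y' + (x^2 - nu^2) y = 0 with nu^2 = 1, so nu = 1; the solution bounded at x = 0 is J_1(x).
Frobenius at x = 0: indicial roots ±nu; for r = nu the recurrence k(k + 2nu) c_k = -c_{k-2} gives the standard series J_nu(x) = sum_{k>=0} (-1)^k / (k! (k+nu)!) (x/2)^(2k+nu). Evaluate the first 3 terms:
  k = 0: (-1)^0 / (0! * 1! * 2^1) x^1 = 1/(1*1*2) x^1 = (1/2) x^1
  k = 1: (-1)^1 / (1! * 2! * 2^3) x^3 = -1/(1*2*8) x^3 = (-1/16) x^3
  k = 2: (-1)^2 / (2! * 3! * 2^5) x^5 = 1/(2*6*32) x^5 = (1/384) x^5
Hence J_1(x) = x^5/384 - x^3/16 + x/2 + ....

J_1(x); series = x^5/384 - x^3/16 + x/2


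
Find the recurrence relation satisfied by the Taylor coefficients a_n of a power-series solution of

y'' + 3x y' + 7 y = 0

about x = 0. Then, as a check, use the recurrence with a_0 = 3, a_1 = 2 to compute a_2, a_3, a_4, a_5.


Substitute y = sum_n a_n x^n.
y''(x) has coefficient (n+2)(n+1) a_{n+2} at x^n;
3 x y'(x) has coefficient 3 n a_n at x^n (shift);
7 y(x) has coefficient 7 a_n at x^n.
Matching x^n: (n+2)(n+1) a_{n+2} + (3n + 7) a_n = 0.
Thus a_{n+2} = (-3n - 7) / ((n+1)(n+2)) * a_n.

Check with a_0 = 3, a_1 = 2 (apply the recurrence for n = 0, 1, 2, 3): a_0 = 3, a_1 = 2, a_2 = -21/2, a_3 = -10/3, a_4 = 91/8, a_5 = 8/3.

a_(n+2) = (-3n - 7) / ((n+1)(n+2)) * a_n; check: a_0 = 3, a_1 = 2, a_2 = -21/2, a_3 = -10/3, a_4 = 91/8, a_5 = 8/3


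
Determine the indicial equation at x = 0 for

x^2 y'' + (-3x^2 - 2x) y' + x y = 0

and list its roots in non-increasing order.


Divide by x^2 to reach normal form y'' + P_1(x) y' + P_2(x) y = 0 with P_1(x) = -3 - 2/x and P_2(x) = 1/x.
x = 0 is a singular point because the y'-coefficient -3 - 2/x has a pole at x = 0 and the y-coefficient 1/x has a pole at x = 0.
It is a regular singular point because x P_1(x) = p(x) = -3x - 2 and x^2 P_2(x) = q(x) = x are polynomials, hence analytic at x = 0.
p(0) = -2,  q(0) = 0.
Indicial equation: r(r-1) + p(0) r + q(0) = 0, i.e. r^2 + (p(0) - 1) r + q(0) = 0, i.e. r^2 - 3 r = 0.
Discriminant: (-3)^2 - 4(0) = 9, so r = (3 ± 3)/2.
Solving: r_1 = 3, r_2 = 0.

indicial: r^2 - 3 r = 0; roots r_1 = 3, r_2 = 0


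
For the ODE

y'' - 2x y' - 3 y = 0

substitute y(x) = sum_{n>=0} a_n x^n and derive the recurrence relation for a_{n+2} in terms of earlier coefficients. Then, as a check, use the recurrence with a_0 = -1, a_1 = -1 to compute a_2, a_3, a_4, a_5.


Substitute y = sum_n a_n x^n.
y''(x) has coefficient (n+2)(n+1) a_{n+2} at x^n;
-2 x y'(x) has coefficient -2 n a_n at x^n (shift);
-3 y(x) has coefficient -3 a_n at x^n.
Matching x^n: (n+2)(n+1) a_{n+2} + (-2n - 3) a_n = 0.
Thus a_{n+2} = (2n + 3) / ((n+1)(n+2)) * a_n.

Check with a_0 = -1, a_1 = -1 (apply the recurrence for n = 0, 1, 2, 3): a_0 = -1, a_1 = -1, a_2 = -3/2, a_3 = -5/6, a_4 = -7/8, a_5 = -3/8.

a_(n+2) = (2n + 3) / ((n+1)(n+2)) * a_n; check: a_0 = -1, a_1 = -1, a_2 = -3/2, a_3 = -5/6, a_4 = -7/8, a_5 = -3/8


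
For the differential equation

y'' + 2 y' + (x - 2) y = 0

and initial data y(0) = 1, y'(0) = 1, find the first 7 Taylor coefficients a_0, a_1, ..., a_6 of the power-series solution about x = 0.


Ansatz: y(x) = sum_{n>=0} a_n x^n, so y'(x) = sum_{n>=1} n a_n x^(n-1) and y''(x) = sum_{n>=2} n(n-1) a_n x^(n-2).
Substitute into P(x) y'' + Q(x) y' + R(x) y = 0 with P(x) = 1, Q(x) = 2, R(x) = x - 2, and match powers of x.
Initial conditions: a_0 = 1, a_1 = 1.
Setting the coefficient of each power of x to zero and solving order by order (substituting the coefficients already found):
  x^0: 2 a_2 + 2 a_1 - 2 a_0 = 0  ->  2 a_2 = -2 a_1 + 2 a_0 = 0  ->  a_2 = 0
  x^1: 6 a_3 + 4 a_2 - 2 a_1 + a_0 = 0  ->  6 a_3 = -4 a_2 + 2 a_1 - a_0 = 1  ->  a_3 = 1/6
  x^2: 12 a_4 + 6 a_3 - 2 a_2 + a_1 = 0  ->  12 a_4 = -6 a_3 + 2 a_2 - a_1 = -2  ->  a_4 = -1/6
  x^3: 20 a_5 + 8 a_4 - 2 a_3 + a_2 = 0  ->  20 a_5 = -8 a_4 + 2 a_3 - a_2 = 5/3  ->  a_5 = 1/12
  x^4: 30 a_6 + 10 a_5 - 2 a_4 + a_3 = 0  ->  30 a_6 = -10 a_5 + 2 a_4 - a_3 = -4/3  ->  a_6 = -2/45
Truncated series: y(x) = 1 + x + (1/6) x^3 - (1/6) x^4 + (1/12) x^5 - (2/45) x^6 + O(x^7).

a_0 = 1; a_1 = 1; a_2 = 0; a_3 = 1/6; a_4 = -1/6; a_5 = 1/12; a_6 = -2/45


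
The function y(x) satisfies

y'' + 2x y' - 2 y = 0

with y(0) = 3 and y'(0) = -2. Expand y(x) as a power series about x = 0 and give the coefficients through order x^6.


Ansatz: y(x) = sum_{n>=0} a_n x^n, so y'(x) = sum_{n>=1} n a_n x^(n-1) and y''(x) = sum_{n>=2} n(n-1) a_n x^(n-2).
Substitute into P(x) y'' + Q(x) y' + R(x) y = 0 with P(x) = 1, Q(x) = 2x, R(x) = -2, and match powers of x.
Initial conditions: a_0 = 3, a_1 = -2.
Setting the coefficient of each power of x to zero and solving order by order (substituting the coefficients already found):
  x^0: 2 a_2 - 2 a_0 = 0  ->  2 a_2 = 2 a_0 = 6  ->  a_2 = 3
  x^1: 6 a_3 = 0  ->  a_3 = 0
  x^2: 12 a_4 + 2 a_2 = 0  ->  12 a_4 = -2 a_2 = -6  ->  a_4 = -1/2
  x^3: 20 a_5 + 4 a_3 = 0  ->  20 a_5 = -4 a_3 = 0  ->  a_5 = 0
  x^4: 30 a_6 + 6 a_4 = 0  ->  30 a_6 = -6 a_4 = 3  ->  a_6 = 1/10
Truncated series: y(x) = 3 - 2 x + 3 x^2 - (1/2) x^4 + (1/10) x^6 + O(x^7).

a_0 = 3; a_1 = -2; a_2 = 3; a_3 = 0; a_4 = -1/2; a_5 = 0; a_6 = 1/10


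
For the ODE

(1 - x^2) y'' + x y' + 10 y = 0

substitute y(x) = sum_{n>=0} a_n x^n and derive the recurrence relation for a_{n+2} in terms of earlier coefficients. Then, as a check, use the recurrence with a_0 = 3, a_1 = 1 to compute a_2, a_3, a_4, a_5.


Substitute y = sum_n a_n x^n.
(1 - 1 x^2) y'' contributes (n+2)(n+1) a_{n+2} - n(n-1) a_n at x^n.
x y'(x) contributes n a_n at x^n.
10 y(x) contributes 10 a_n at x^n.
Matching x^n: (n+2)(n+1) a_{n+2} + (-n(n-1) + n + 10) a_n = 0.
Thus a_{n+2} = (n(n-1) - n - 10) / ((n+1)(n+2)) * a_n.

Check with a_0 = 3, a_1 = 1 (apply the recurrence for n = 0, 1, 2, 3): a_0 = 3, a_1 = 1, a_2 = -15, a_3 = -11/6, a_4 = 25/2, a_5 = 77/120.

a_(n+2) = (n(n-1) - n - 10) / ((n+1)(n+2)) * a_n; check: a_0 = 3, a_1 = 1, a_2 = -15, a_3 = -11/6, a_4 = 25/2, a_5 = 77/120


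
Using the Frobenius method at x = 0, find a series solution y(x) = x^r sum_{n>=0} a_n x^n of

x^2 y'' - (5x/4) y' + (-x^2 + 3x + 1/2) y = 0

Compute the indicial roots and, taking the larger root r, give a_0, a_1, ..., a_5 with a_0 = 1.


Write in Frobenius form y'' + (p(x)/x) y' + (q(x)/x^2) y = 0:
  p(x) = -5/4,  q(x) = -x^2 + 3x + 1/2.
Indicial equation: r(r-1) + (-5/4) r + (1/2) = 0 -> roots r_1 = 2, r_2 = 1/4.
Take r = r_1 = 2. Let y(x) = x^r sum_{n>=0} a_n x^n with a_0 = 1.
Substitute y = x^r sum a_n x^n and match x^{r+n}. The recurrence is
  D(n) a_n + 3 a_{n-1} - 1 a_{n-2} = 0,  where D(n) = (r+n)(r+n-1) + (-5/4)(r+n) + (1/2).
  a_n = [-3 a_{n-1} + 1 a_{n-2}] / D(n).
Since the indicial polynomial factors as (r - r_1)(r - r_2), D(n) = (r_1 + n - r_1)(r_1 + n - r_2) = n(n + 7/4).
Evaluating step by step (a_0 = 1):
  n = 1: D(1) = 1(1 + 7/4) = 11/4; numerator = -3(1) = -3; a_1 = (-3)/(11/4) = -12/11
  n = 2: D(2) = 2(2 + 7/4) = 15/2; numerator = -3(-12/11) + 1(1) = 47/11; a_2 = (47/11)/(15/2) = 94/165
  n = 3: D(3) = 3(3 + 7/4) = 57/4; numerator = -3(94/165) + 1(-12/11) = -14/5; a_3 = (-14/5)/(57/4) = -56/285
  n = 4: D(4) = 4(4 + 7/4) = 23; numerator = -3(-56/285) + 1(94/165) = 3634/3135; a_4 = (3634/3135)/(23) = 158/3135
  n = 5: D(5) = 5(5 + 7/4) = 135/4; numerator = -3(158/3135) + 1(-56/285) = -218/627; a_5 = (-218/627)/(135/4) = -872/84645

r = 2; a_0 = 1; a_1 = -12/11; a_2 = 94/165; a_3 = -56/285; a_4 = 158/3135; a_5 = -872/84645


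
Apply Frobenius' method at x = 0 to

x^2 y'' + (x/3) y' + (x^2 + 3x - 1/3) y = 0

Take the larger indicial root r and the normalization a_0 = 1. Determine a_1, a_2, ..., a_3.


Write in Frobenius form y'' + (p(x)/x) y' + (q(x)/x^2) y = 0:
  p(x) = 1/3,  q(x) = x^2 + 3x - 1/3.
Indicial equation: r(r-1) + (1/3) r + (-1/3) = 0 -> roots r_1 = 1, r_2 = -1/3.
Take r = r_1 = 1. Let y(x) = x^r sum_{n>=0} a_n x^n with a_0 = 1.
Substitute y = x^r sum a_n x^n and match x^{r+n}. The recurrence is
  D(n) a_n + 3 a_{n-1} + 1 a_{n-2} = 0,  where D(n) = (r+n)(r+n-1) + (1/3)(r+n) + (-1/3).
  a_n = [-3 a_{n-1} - 1 a_{n-2}] / D(n).
Since the indicial polynomial factors as (r - r_1)(r - r_2), D(n) = (r_1 + n - r_1)(r_1 + n - r_2) = n(n + 4/3).
Evaluating step by step (a_0 = 1):
  n = 1: D(1) = 1(1 + 4/3) = 7/3; numerator = -3(1) = -3; a_1 = (-3)/(7/3) = -9/7
  n = 2: D(2) = 2(2 + 4/3) = 20/3; numerator = -3(-9/7) - 1(1) = 20/7; a_2 = (20/7)/(20/3) = 3/7
  n = 3: D(3) = 3(3 + 4/3) = 13; numerator = -3(3/7) - 1(-9/7) = 0; a_3 = (0)/(13) = 0

r = 1; a_0 = 1; a_1 = -9/7; a_2 = 3/7; a_3 = 0


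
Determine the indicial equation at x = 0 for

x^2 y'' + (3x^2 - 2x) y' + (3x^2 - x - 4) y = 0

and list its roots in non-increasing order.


Divide by x^2 to reach normal form y'' + P_1(x) y' + P_2(x) y = 0 with P_1(x) = 3 - 2/x and P_2(x) = 3 - 1/x - 4/x^2.
x = 0 is a singular point because the y'-coefficient 3 - 2/x has a pole at x = 0 and the y-coefficient 3 - 1/x - 4/x^2 has a pole at x = 0.
It is a regular singular point because x P_1(x) = p(x) = 3x - 2 and x^2 P_2(x) = q(x) = 3x^2 - x - 4 are polynomials, hence analytic at x = 0.
p(0) = -2,  q(0) = -4.
Indicial equation: r(r-1) + p(0) r + q(0) = 0, i.e. r^2 + (p(0) - 1) r + q(0) = 0, i.e. r^2 - 3 r - 4 = 0.
Discriminant: (-3)^2 - 4(-4) = 25, so r = (3 ± 5)/2.
Solving: r_1 = 4, r_2 = -1.

indicial: r^2 - 3 r - 4 = 0; roots r_1 = 4, r_2 = -1


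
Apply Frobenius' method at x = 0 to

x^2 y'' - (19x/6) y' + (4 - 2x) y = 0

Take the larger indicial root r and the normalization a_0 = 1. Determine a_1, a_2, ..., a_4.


Write in Frobenius form y'' + (p(x)/x) y' + (q(x)/x^2) y = 0:
  p(x) = -19/6,  q(x) = 4 - 2x.
Indicial equation: r(r-1) + (-19/6) r + (4) = 0 -> roots r_1 = 8/3, r_2 = 3/2.
Take r = r_1 = 8/3. Let y(x) = x^r sum_{n>=0} a_n x^n with a_0 = 1.
Substitute y = x^r sum a_n x^n and match x^{r+n}. The recurrence is
  D(n) a_n - 2 a_{n-1} = 0,  where D(n) = (r+n)(r+n-1) + (-19/6)(r+n) + (4).
  a_n = 2 / D(n) * a_{n-1}.
Since the indicial polynomial factors as (r - r_1)(r - r_2), D(n) = (r_1 + n - r_1)(r_1 + n - r_2) = n(n + 7/6).
Evaluating step by step (a_0 = 1):
  n = 1: D(1) = 1(1 + 7/6) = 13/6; numerator = 2(1) = 2; a_1 = (2)/(13/6) = 12/13
  n = 2: D(2) = 2(2 + 7/6) = 19/3; numerator = 2(12/13) = 24/13; a_2 = (24/13)/(19/3) = 72/247
  n = 3: D(3) = 3(3 + 7/6) = 25/2; numerator = 2(72/247) = 144/247; a_3 = (144/247)/(25/2) = 288/6175
  n = 4: D(4) = 4(4 + 7/6) = 62/3; numerator = 2(288/6175) = 576/6175; a_4 = (576/6175)/(62/3) = 864/191425

r = 8/3; a_0 = 1; a_1 = 12/13; a_2 = 72/247; a_3 = 288/6175; a_4 = 864/191425


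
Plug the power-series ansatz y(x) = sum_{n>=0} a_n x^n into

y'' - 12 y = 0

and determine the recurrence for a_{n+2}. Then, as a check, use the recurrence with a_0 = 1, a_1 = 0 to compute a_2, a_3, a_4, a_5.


Substitute y = sum_n a_n x^n into y'' + (const) y = 0.
y''(x) = sum_{n>=0} (n+2)(n+1) a_{n+2} x^n.
The ODE becomes sum_n [(n+2)(n+1) a_{n+2} - 12 a_n] x^n = 0.
Setting each coefficient to zero gives the recurrence:
  (n+2)(n+1) a_{n+2} - 12 a_n = 0,
  a_{n+2} = 12 / ((n+1)(n+2)) a_n.

Check with a_0 = 1, a_1 = 0 (apply the recurrence for n = 0, 1, 2, 3): a_0 = 1, a_1 = 0, a_2 = 6, a_3 = 0, a_4 = 6, a_5 = 0.

a_{n+2} = 12/((n+1)(n+2)) * a_n; check: a_0 = 1, a_1 = 0, a_2 = 6, a_3 = 0, a_4 = 6, a_5 = 0
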